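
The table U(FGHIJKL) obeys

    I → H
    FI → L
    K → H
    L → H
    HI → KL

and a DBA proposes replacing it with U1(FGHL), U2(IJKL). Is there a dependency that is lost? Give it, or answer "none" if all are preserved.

K → H

Check K → H: no single fragment contains all of {HK}, and the restricted closure of {K} across the fragments never reaches {H}.
I → H is preserved.
FI → L is preserved.
L → H is preserved.
HI → KL is preserved.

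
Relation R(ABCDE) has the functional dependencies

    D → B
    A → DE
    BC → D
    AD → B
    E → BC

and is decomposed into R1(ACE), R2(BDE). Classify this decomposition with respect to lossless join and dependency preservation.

lossless but not dependency-preserving

Lossless test: (E)⁺ = {BCDE}, which contains all of one fragment — lossless.
Dependency preservation: the restricted closure of {BC} across the fragments never reaches {D}, so BC → D cannot be enforced without a join — not preserved.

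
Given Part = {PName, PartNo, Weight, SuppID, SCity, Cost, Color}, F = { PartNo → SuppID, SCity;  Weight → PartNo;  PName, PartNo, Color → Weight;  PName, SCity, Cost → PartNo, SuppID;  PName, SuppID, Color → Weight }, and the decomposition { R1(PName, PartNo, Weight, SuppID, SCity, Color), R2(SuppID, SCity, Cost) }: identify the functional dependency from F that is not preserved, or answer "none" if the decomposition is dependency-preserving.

Check PName, SCity, Cost → PartNo, SuppID: no single fragment contains all of {PName, PartNo, SuppID, SCity, Cost}, and the restricted closure of {PName, SCity, Cost} across the fragments never reaches {PartNo, SuppID}.
PartNo → SuppID, SCity is preserved.
Weight → PartNo is preserved.
PName, PartNo, Color → Weight is preserved.
PName, SuppID, Color → Weight is preserved.

PName, SCity, Cost → PartNo, SuppID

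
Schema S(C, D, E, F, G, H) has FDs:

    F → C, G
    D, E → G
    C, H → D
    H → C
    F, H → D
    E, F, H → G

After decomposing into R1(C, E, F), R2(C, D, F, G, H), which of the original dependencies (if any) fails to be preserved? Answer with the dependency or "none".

Check D, E → G: no single fragment contains all of {D, E, G}, and the restricted closure of {D, E} across the fragments never reaches {G}.
F → C, G is preserved.
C, H → D is preserved.
H → C is preserved.
F, H → D is preserved.
E, F, H → G is preserved.

D, E → G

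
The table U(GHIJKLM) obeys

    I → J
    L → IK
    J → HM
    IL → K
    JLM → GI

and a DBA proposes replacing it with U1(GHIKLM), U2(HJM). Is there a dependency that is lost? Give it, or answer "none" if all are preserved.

Check I → J: no single fragment contains all of {IJ}, and the restricted closure of {I} across the fragments never reaches {J}.
L → IK is preserved.
J → HM is preserved.
IL → K is preserved.
JLM → GI is preserved.

I → J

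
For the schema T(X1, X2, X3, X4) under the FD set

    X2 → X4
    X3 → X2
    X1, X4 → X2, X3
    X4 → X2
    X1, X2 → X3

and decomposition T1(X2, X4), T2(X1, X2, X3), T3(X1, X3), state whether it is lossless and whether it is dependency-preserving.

Lossless test (chase): Rows 1 and 2 agree on X2; apply X2→X4 and equate their X4 entries. Rows 2 and 3 agree on X3; apply X3→X2 and equate their X2 entries. Rows 1 and 3 agree on X2; apply X2→X4 and equate their X4 entries. Row 2 is now all distinguished symbols — the join is lossless.
Dependency preservation: X1, X4 → X2, X3 is not contained in any single fragment, but the restricted closure of its left-hand side across the fragments still reaches the right-hand side; the remaining FDs each lie inside some fragment. All dependencies are preserved.

lossless and dependency-preserving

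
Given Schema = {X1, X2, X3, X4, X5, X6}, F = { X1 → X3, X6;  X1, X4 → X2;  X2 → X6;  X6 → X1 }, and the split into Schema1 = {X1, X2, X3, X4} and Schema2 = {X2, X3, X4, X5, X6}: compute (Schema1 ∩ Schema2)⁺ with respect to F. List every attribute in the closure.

X1, X2, X3, X4, X6

Schema1 ∩ Schema2 = {X2, X3, X4}.
X2 → X6 applies, adding X6
X6 → X1 applies, adding X1
Closure: {X1, X2, X3, X4, X6}.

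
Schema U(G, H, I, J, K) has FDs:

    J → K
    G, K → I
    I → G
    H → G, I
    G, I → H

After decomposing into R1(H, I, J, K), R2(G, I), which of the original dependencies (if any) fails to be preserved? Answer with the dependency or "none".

Check G, K → I: no single fragment contains all of {G, I, K}, and the restricted closure of {G, K} across the fragments never reaches {I}.
J → K is preserved.
I → G is preserved.
H → G, I is preserved.
G, I → H is preserved.

G, K → I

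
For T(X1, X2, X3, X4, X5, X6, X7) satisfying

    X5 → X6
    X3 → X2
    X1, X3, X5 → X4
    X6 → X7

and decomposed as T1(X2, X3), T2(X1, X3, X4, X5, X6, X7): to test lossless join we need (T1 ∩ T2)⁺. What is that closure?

T1 ∩ T2 = {X3}.
X3 → X2 applies, adding X2
Closure: {X2, X3}.

X2, X3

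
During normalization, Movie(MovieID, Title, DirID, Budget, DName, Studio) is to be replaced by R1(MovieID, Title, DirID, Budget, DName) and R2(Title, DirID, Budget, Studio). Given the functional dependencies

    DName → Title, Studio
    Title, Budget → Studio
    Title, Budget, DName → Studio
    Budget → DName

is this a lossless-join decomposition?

Yes

Common attributes: R1 ∩ R2 = {Title, DirID, Budget}.
Closure of {Title, DirID, Budget}: Title, Budget → Studio applies, adding Studio; Budget → DName applies, adding DName. So (Title, DirID, Budget)⁺ = {Title, DirID, Budget, DName, Studio}.
This closure contains every attribute of R2, so R1 ∩ R2 → R2. The join is lossless.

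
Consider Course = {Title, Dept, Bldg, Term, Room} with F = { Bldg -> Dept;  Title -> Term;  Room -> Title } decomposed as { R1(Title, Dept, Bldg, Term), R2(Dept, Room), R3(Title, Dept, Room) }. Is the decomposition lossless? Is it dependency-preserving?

Lossless test (chase): Rows 1 and 3 agree on Title; apply Title→Term and equate their Term entries. Rows 2 and 3 agree on Room; apply Room→Title and equate their Title entries. Rows 1 and 2 agree on Title; apply Title→Term and equate their Term entries. No row becomes fully distinguished — the join is lossy.
Dependency preservation: every FD's attributes lie within a single fragment, so each can be enforced locally — preserved.

lossy but dependency-preserving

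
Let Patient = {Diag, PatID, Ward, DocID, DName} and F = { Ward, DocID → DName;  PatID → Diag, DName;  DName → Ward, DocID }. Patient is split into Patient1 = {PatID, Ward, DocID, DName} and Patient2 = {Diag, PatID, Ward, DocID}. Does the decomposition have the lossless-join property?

Common attributes: Patient1 ∩ Patient2 = {PatID, Ward, DocID}.
Closure of {PatID, Ward, DocID}: Ward, DocID → DName applies, adding DName; PatID → Diag, DName applies, adding Diag. So (PatID, Ward, DocID)⁺ = {Diag, PatID, Ward, DocID, DName}.
This closure contains every attribute of Patient1, so Patient1 ∩ Patient2 → Patient1. The join is lossless.

Yes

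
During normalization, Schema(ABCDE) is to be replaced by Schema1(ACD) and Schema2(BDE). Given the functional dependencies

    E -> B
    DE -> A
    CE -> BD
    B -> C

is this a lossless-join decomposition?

Common attributes: Schema1 ∩ Schema2 = {D}.
No dependency enlarges {D}, so (D)⁺ = {D}.
The closure contains neither all of Schema1 = {ACD} nor all of Schema2 = {BDE}, so the common attributes are not a superkey of either fragment. The join is lossy.

No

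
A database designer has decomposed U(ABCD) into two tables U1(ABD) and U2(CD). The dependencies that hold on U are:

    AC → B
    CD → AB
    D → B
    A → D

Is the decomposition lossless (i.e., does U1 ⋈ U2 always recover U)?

Common attributes: U1 ∩ U2 = {D}.
Closure of {D}: D → B applies, adding B. So (D)⁺ = {BD}.
The closure contains neither all of U1 = {ABD} nor all of U2 = {CD}, so the common attributes are not a superkey of either fragment. The join is lossy.

No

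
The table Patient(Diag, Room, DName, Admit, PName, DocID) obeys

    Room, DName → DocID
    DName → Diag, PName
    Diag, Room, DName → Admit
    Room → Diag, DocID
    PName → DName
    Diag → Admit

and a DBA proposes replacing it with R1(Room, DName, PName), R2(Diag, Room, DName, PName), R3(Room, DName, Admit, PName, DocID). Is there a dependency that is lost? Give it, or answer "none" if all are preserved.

Check Diag → Admit: no single fragment contains all of {Diag, Admit}, and the restricted closure of {Diag} across the fragments never reaches {Admit}.
Room, DName → DocID is preserved.
DName → Diag, PName is preserved.
Diag, Room, DName → Admit is preserved.
Room → Diag, DocID is preserved.
PName → DName is preserved.

Diag → Admit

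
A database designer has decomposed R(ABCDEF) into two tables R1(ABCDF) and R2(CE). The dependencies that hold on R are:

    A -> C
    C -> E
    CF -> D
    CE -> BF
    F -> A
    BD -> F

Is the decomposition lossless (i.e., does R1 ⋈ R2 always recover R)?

Yes

Common attributes: R1 ∩ R2 = {C}.
Closure of {C}: C → E applies, adding E; CE → BF applies, adding BF; F → A applies, adding A; CF → D applies, adding D. So (C)⁺ = {ABCDEF}.
This closure contains every attribute of R1, so R1 ∩ R2 → R1. The join is lossless.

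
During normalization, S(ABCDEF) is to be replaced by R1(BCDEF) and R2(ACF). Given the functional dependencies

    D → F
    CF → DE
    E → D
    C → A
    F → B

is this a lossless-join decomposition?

Common attributes: R1 ∩ R2 = {CF}.
Closure of {CF}: CF → DE applies, adding DE; C → A applies, adding A; F → B applies, adding B. So (CF)⁺ = {ABCDEF}.
This closure contains every attribute of R1, so R1 ∩ R2 → R1. The join is lossless.

Yes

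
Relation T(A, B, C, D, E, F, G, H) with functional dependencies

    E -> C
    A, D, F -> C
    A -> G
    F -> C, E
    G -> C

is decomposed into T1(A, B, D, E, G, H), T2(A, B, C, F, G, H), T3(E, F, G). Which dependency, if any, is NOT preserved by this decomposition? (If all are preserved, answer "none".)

Check E → C: no single fragment contains all of {C, E}, and the restricted closure of {E} across the fragments never reaches {C}.
A, D, F → C is preserved.
A → G is preserved.
F → C, E is preserved.
G → C is preserved.

E -> C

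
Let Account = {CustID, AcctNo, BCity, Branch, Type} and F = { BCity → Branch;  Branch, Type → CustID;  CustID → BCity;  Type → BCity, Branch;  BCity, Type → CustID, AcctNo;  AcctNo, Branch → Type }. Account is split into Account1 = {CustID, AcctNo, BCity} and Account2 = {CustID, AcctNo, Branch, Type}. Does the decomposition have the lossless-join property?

Yes

Common attributes: Account1 ∩ Account2 = {CustID, AcctNo}.
Closure of {CustID, AcctNo}: CustID → BCity applies, adding BCity; BCity → Branch applies, adding Branch; AcctNo, Branch → Type applies, adding Type. So (CustID, AcctNo)⁺ = {CustID, AcctNo, BCity, Branch, Type}.
This closure contains every attribute of Account1, so Account1 ∩ Account2 → Account1. The join is lossless.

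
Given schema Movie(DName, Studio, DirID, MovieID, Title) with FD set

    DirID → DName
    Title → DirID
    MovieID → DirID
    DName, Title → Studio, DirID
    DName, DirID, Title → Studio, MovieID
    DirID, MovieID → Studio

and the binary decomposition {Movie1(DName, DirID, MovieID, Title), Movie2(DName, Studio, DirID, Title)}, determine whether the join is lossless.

Yes

Common attributes: Movie1 ∩ Movie2 = {DName, DirID, Title}.
Closure of {DName, DirID, Title}: DName, Title → Studio, DirID applies, adding Studio; DName, DirID, Title → Studio, MovieID applies, adding MovieID. So (DName, DirID, Title)⁺ = {DName, Studio, DirID, MovieID, Title}.
This closure contains every attribute of Movie1, so Movie1 ∩ Movie2 → Movie1. The join is lossless.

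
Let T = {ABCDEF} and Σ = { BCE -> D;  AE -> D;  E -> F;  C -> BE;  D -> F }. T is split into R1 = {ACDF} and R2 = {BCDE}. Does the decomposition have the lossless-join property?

Common attributes: R1 ∩ R2 = {CD}.
Closure of {CD}: C → BE applies, adding BE; D → F applies, adding F. So (CD)⁺ = {BCDEF}.
This closure contains every attribute of R2, so R1 ∩ R2 → R2. The join is lossless.

Yes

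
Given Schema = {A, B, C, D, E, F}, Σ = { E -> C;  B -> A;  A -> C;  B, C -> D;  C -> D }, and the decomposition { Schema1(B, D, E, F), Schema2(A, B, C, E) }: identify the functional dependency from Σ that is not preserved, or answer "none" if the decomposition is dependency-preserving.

C -> D

Check C → D: no single fragment contains all of {C, D}, and the restricted closure of {C} across the fragments never reaches {D}.
E → C is preserved.
B → A is preserved.
A → C is preserved.
B, C → D is preserved.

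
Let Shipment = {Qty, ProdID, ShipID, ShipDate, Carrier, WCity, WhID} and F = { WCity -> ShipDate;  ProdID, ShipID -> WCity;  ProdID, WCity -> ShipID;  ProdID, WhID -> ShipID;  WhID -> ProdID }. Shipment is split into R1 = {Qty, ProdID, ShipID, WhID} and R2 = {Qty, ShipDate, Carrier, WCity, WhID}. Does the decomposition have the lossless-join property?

Yes

Common attributes: R1 ∩ R2 = {Qty, WhID}.
Closure of {Qty, WhID}: WhID → ProdID applies, adding ProdID; ProdID, WhID → ShipID applies, adding ShipID; ProdID, ShipID → WCity applies, adding WCity; WCity → ShipDate applies, adding ShipDate. So (Qty, WhID)⁺ = {Qty, ProdID, ShipID, ShipDate, WCity, WhID}.
This closure contains every attribute of R1, so R1 ∩ R2 → R1. The join is lossless.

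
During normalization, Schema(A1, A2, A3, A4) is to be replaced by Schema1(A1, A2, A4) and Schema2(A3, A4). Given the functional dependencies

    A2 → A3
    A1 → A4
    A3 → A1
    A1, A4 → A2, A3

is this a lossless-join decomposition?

No

Common attributes: Schema1 ∩ Schema2 = {A4}.
No dependency enlarges {A4}, so (A4)⁺ = {A4}.
The closure contains neither all of Schema1 = {A1, A2, A4} nor all of Schema2 = {A3, A4}, so the common attributes are not a superkey of either fragment. The join is lossy.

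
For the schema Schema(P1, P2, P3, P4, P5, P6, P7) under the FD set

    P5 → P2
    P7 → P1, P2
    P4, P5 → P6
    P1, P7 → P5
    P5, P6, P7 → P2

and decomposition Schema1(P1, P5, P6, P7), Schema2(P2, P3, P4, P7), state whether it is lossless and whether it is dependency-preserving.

Lossless test: (P7)⁺ = {P1, P2, P5, P7}, which is a superkey of neither fragment — lossy.
Dependency preservation: the restricted closure of {P5} across the fragments never reaches {P2}, so P5 → P2 cannot be enforced without a join — not preserved.

lossy and not dependency-preserving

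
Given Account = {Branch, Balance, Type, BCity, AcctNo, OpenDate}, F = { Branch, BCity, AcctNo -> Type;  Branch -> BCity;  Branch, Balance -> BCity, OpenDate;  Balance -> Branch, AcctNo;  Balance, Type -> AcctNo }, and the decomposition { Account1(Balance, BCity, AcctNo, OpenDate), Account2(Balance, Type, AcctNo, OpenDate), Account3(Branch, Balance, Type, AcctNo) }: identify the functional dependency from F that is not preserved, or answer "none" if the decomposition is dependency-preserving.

Check Branch → BCity: no single fragment contains all of {Branch, BCity}, and the restricted closure of {Branch} across the fragments never reaches {BCity}.
Branch, BCity, AcctNo → Type is preserved.
Branch, Balance → BCity, OpenDate is preserved.
Balance → Branch, AcctNo is preserved.
Balance, Type → AcctNo is preserved.

Branch -> BCity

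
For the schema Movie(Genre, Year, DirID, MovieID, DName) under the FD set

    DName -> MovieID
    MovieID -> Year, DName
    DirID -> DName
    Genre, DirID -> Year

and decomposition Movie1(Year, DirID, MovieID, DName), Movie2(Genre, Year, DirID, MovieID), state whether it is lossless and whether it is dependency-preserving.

lossless and dependency-preserving

Lossless test: (Year, DirID, MovieID)⁺ = {Year, DirID, MovieID, DName}, which contains all of one fragment — lossless.
Dependency preservation: every FD's attributes lie within a single fragment, so each can be enforced locally — preserved.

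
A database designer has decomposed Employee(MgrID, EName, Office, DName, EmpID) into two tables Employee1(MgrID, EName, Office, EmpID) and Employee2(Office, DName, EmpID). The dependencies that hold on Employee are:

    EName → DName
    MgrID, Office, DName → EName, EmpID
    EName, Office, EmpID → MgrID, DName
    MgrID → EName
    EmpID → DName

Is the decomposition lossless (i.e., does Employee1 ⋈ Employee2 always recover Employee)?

Common attributes: Employee1 ∩ Employee2 = {Office, EmpID}.
Closure of {Office, EmpID}: EmpID → DName applies, adding DName. So (Office, EmpID)⁺ = {Office, DName, EmpID}.
This closure contains every attribute of Employee2, so Employee1 ∩ Employee2 → Employee2. The join is lossless.

Yes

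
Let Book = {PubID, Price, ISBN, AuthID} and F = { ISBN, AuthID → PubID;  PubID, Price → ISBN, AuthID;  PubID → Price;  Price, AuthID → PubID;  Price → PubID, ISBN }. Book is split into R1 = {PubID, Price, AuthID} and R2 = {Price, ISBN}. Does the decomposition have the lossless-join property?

Yes

Common attributes: R1 ∩ R2 = {Price}.
Closure of {Price}: Price → PubID, ISBN applies, adding PubID, ISBN; PubID, Price → ISBN, AuthID applies, adding AuthID. So (Price)⁺ = {PubID, Price, ISBN, AuthID}.
This closure contains every attribute of R1, so R1 ∩ R2 → R1. The join is lossless.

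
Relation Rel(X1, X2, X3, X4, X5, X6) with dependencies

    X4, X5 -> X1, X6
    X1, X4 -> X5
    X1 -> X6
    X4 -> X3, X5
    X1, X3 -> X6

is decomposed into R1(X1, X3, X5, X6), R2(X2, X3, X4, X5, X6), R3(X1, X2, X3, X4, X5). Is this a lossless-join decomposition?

Yes

Chase test. Columns are X1, X2, X3, X4, X5, X6; row i has aⱼ where attribute j ∈ Ri, else bᵢⱼ.
Initial tableau (one row per fragment):
  row 1: a1 b12 a3 b14 a5 a6
  row 2: b21 a2 a3 a4 a5 a6
  row 3: a1 a2 a3 a4 a5 b36
Rows 2 and 3 agree on X4, X5; apply X4, X5→X1, X6 and equate their X1, X6 entries.
Row 2 is now all distinguished symbols — the join is lossless.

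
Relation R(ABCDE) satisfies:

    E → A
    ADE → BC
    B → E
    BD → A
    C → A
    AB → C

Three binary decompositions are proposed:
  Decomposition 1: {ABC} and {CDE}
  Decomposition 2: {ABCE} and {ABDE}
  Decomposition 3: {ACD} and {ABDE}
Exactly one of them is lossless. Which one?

Decomposition 2

Decomposition 1: common = {C}, closure = {AC} → lossy.
Decomposition 2: common = {ABE}, closure = {ABCE} → lossless.
Decomposition 3: common = {AD}, closure = {AD} → lossy.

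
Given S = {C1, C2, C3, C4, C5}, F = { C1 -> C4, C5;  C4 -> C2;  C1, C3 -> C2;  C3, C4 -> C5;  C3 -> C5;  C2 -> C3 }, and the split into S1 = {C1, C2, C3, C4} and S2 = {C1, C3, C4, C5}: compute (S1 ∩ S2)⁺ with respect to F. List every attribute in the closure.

C1, C2, C3, C4, C5

S1 ∩ S2 = {C1, C3, C4}.
C1 → C4, C5 applies, adding C5
C4 → C2 applies, adding C2
Closure: {C1, C2, C3, C4, C5}.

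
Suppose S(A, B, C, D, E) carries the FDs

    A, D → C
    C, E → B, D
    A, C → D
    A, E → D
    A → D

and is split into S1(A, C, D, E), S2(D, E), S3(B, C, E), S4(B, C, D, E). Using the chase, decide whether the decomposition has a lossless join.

Yes

Chase test. Columns are A, B, C, D, E; row i has aⱼ where attribute j ∈ Si, else bᵢⱼ.
Initial tableau (one row per fragment):
  row 1: a1 b12 a3 a4 a5
  row 2: b21 b22 b23 a4 a5
  row 3: b31 a2 a3 b34 a5
  row 4: b41 a2 a3 a4 a5
Rows 1 and 3 agree on C, E; apply C, E→B, D and equate their B, D entries.
Row 1 is now all distinguished symbols — the join is lossless.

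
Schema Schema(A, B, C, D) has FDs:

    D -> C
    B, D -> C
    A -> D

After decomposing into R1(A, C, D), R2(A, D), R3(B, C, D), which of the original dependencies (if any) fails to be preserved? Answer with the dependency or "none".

none

D → C lies within R1.
B, D → C lies within R3.
A → D lies within R1.
Every dependency is enforceable on the fragments, so the decomposition is dependency-preserving.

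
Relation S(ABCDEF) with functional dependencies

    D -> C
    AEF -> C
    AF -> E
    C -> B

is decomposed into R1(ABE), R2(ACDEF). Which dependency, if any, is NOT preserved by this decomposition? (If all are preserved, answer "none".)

Check C → B: no single fragment contains all of {BC}, and the restricted closure of {C} across the fragments never reaches {B}.
D → C is preserved.
AEF → C is preserved.
AF → E is preserved.

C -> B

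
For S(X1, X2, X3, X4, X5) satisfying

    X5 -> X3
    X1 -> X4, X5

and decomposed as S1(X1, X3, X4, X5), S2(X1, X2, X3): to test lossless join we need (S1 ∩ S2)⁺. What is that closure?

S1 ∩ S2 = {X1, X3}.
X1 → X4, X5 applies, adding X4, X5
Closure: {X1, X3, X4, X5}.

X1, X3, X4, X5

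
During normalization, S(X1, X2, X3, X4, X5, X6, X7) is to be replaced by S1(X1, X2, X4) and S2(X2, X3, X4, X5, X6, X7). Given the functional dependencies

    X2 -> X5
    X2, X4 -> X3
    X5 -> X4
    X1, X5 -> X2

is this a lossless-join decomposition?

Common attributes: S1 ∩ S2 = {X2, X4}.
Closure of {X2, X4}: X2 → X5 applies, adding X5; X2, X4 → X3 applies, adding X3. So (X2, X4)⁺ = {X2, X3, X4, X5}.
The closure contains neither all of S1 = {X1, X2, X4} nor all of S2 = {X2, X3, X4, X5, X6, X7}, so the common attributes are not a superkey of either fragment. The join is lossy.

No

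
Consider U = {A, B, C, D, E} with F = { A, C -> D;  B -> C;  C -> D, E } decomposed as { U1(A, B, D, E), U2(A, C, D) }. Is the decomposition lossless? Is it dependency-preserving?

lossy and not dependency-preserving

Lossless test: (A, D)⁺ = {A, D}, which is a superkey of neither fragment — lossy.
Dependency preservation: the restricted closure of {B} across the fragments never reaches {C}, so B → C cannot be enforced without a join — not preserved.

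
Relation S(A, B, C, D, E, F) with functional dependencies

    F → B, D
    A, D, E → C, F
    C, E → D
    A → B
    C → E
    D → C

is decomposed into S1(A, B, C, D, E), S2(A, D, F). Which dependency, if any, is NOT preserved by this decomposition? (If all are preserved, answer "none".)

Check F → B, D: no single fragment contains all of {B, D, F}, and the restricted closure of {F} across the fragments never reaches {B, D}.
A, D, E → C, F is preserved.
C, E → D is preserved.
A → B is preserved.
C → E is preserved.
D → C is preserved.

F → B, D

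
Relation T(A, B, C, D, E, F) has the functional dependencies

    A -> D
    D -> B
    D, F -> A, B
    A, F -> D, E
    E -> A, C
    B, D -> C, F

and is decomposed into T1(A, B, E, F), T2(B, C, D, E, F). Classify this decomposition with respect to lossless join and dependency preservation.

lossless and dependency-preserving

Lossless test: (B, E, F)⁺ = {A, B, C, D, E, F}, which contains all of one fragment — lossless.
Dependency preservation: A → D; D, F → A, B; A, F → D, E; E → A, C are not contained in any single fragment, but the restricted closure of each left-hand side across the fragments still reaches the right-hand side; the remaining FDs each lie inside some fragment. All dependencies are preserved.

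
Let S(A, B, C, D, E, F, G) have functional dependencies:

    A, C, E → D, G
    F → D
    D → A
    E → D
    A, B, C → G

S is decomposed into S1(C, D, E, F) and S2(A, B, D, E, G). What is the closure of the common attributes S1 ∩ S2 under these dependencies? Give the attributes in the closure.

S1 ∩ S2 = {D, E}.
D → A applies, adding A
Closure: {A, D, E}.

A, D, E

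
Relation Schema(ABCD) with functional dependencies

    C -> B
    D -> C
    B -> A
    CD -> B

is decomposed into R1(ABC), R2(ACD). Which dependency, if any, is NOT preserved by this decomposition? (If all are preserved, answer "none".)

C → B lies within R1.
D → C lies within R2.
B → A lies within R1.
CD → B: restricted closure across fragments reaches B.
Every dependency is enforceable on the fragments, so the decomposition is dependency-preserving.

none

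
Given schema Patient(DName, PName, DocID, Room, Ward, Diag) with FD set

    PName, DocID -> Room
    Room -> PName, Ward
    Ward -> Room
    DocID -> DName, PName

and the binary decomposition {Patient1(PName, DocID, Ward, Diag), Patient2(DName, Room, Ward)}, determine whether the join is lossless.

No

Common attributes: Patient1 ∩ Patient2 = {Ward}.
Closure of {Ward}: Ward → Room applies, adding Room; Room → PName, Ward applies, adding PName. So (Ward)⁺ = {PName, Room, Ward}.
The closure contains neither all of Patient1 = {PName, DocID, Ward, Diag} nor all of Patient2 = {DName, Room, Ward}, so the common attributes are not a superkey of either fragment. The join is lossy.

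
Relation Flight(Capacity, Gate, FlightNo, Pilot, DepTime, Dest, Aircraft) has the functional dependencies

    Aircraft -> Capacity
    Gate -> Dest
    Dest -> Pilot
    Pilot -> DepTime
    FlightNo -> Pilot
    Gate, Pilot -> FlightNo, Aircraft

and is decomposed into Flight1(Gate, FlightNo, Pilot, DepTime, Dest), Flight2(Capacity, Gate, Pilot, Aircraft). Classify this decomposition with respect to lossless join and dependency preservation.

lossless and dependency-preserving

Lossless test: (Gate, Pilot)⁺ = {Capacity, Gate, FlightNo, Pilot, DepTime, Dest, Aircraft}, which contains all of one fragment — lossless.
Dependency preservation: Gate, Pilot → FlightNo, Aircraft is not contained in any single fragment, but the restricted closure of its left-hand side across the fragments still reaches the right-hand side; the remaining FDs each lie inside some fragment. All dependencies are preserved.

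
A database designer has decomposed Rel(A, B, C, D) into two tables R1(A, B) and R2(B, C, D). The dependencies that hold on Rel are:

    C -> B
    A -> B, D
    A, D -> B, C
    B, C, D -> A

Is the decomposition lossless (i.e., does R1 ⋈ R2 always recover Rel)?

Common attributes: R1 ∩ R2 = {B}.
No dependency enlarges {B}, so (B)⁺ = {B}.
The closure contains neither all of R1 = {A, B} nor all of R2 = {B, C, D}, so the common attributes are not a superkey of either fragment. The join is lossy.

No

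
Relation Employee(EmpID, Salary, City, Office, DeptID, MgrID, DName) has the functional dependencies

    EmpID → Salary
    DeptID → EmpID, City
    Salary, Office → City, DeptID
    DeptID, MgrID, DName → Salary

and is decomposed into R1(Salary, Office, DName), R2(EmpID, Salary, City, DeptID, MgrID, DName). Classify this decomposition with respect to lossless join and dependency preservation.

Lossless test: (Salary, DName)⁺ = {Salary, DName}, which is a superkey of neither fragment — lossy.
Dependency preservation: the restricted closure of {Salary, Office} across the fragments never reaches {City, DeptID}, so Salary, Office → City, DeptID cannot be enforced without a join — not preserved.

lossy and not dependency-preserving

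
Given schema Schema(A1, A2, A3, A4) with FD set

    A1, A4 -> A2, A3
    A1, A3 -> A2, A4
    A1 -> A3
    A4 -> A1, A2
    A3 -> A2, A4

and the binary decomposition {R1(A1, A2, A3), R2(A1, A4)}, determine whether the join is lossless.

Common attributes: R1 ∩ R2 = {A1}.
Closure of {A1}: A1 → A3 applies, adding A3; A3 → A2, A4 applies, adding A2, A4. So (A1)⁺ = {A1, A2, A3, A4}.
This closure contains every attribute of R1, so R1 ∩ R2 → R1. The join is lossless.

Yes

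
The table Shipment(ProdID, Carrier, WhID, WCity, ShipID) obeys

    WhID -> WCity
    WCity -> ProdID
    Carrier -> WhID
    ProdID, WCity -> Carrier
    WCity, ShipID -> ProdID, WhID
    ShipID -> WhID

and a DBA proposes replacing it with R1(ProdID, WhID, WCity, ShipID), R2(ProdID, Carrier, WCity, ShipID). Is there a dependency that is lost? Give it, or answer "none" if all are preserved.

none

WhID → WCity lies within R1.
WCity → ProdID lies within R1.
Carrier → WhID: restricted closure across fragments reaches WhID.
ProdID, WCity → Carrier lies within R2.
WCity, ShipID → ProdID, WhID lies within R1.
ShipID → WhID lies within R1.
Every dependency is enforceable on the fragments, so the decomposition is dependency-preserving.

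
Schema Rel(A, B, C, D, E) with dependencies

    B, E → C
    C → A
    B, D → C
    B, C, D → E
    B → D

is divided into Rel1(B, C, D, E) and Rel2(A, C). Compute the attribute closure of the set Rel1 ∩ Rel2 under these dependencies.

A, C

Rel1 ∩ Rel2 = {C}.
C → A applies, adding A
Closure: {A, C}.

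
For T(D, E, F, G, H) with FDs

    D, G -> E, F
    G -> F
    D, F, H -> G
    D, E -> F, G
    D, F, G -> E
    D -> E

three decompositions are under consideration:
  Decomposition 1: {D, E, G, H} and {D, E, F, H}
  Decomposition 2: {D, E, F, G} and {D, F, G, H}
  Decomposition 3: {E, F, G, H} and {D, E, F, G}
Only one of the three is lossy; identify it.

Decomposition 1: common = {D, E, H}, closure = {D, E, F, G, H} → lossless.
Decomposition 2: common = {D, F, G}, closure = {D, E, F, G} → lossless.
Decomposition 3: common = {E, F, G}, closure = {E, F, G} → lossy.

Decomposition 3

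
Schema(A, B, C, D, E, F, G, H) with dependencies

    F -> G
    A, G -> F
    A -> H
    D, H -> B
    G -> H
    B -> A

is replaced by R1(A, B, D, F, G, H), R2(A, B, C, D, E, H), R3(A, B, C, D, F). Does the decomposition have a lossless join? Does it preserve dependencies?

Lossless test (chase): Rows 1 and 3 agree on F; apply F→G and equate their G entries. Rows 1 and 3 agree on A; apply A→H and equate their H entries. No row becomes fully distinguished — the join is lossy.
Dependency preservation: every FD's attributes lie within a single fragment, so each can be enforced locally — preserved.

lossy but dependency-preserving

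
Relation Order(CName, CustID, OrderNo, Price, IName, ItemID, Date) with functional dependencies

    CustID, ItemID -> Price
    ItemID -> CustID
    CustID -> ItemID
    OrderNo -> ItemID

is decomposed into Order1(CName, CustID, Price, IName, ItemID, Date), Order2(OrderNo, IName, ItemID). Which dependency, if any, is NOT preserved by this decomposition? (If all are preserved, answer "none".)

CustID, ItemID → Price lies within Order1.
ItemID → CustID lies within Order1.
CustID → ItemID lies within Order1.
OrderNo → ItemID lies within Order2.
Every dependency is enforceable on the fragments, so the decomposition is dependency-preserving.

none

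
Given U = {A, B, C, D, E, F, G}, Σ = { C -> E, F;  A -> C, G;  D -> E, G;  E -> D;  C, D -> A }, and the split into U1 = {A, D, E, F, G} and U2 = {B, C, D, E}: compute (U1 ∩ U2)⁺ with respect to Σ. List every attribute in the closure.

U1 ∩ U2 = {D, E}.
D → E, G applies, adding G
Closure: {D, E, G}.

D, E, G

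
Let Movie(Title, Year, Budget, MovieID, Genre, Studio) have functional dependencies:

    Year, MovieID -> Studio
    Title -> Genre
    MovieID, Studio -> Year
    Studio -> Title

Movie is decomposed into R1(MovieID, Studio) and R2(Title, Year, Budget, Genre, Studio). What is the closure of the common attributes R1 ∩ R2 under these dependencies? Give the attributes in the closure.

Title, Genre, Studio

R1 ∩ R2 = {Studio}.
Studio → Title applies, adding Title
Title → Genre applies, adding Genre
Closure: {Title, Genre, Studio}.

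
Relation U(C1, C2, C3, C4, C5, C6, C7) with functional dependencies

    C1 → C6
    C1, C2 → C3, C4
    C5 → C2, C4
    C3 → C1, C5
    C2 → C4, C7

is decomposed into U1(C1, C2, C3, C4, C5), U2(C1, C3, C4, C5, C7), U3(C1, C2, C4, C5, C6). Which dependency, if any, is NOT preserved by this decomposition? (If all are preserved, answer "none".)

Check C2 → C4, C7: no single fragment contains all of {C2, C4, C7}, and the restricted closure of {C2} across the fragments never reaches {C4, C7}.
C1 → C6 is preserved.
C1, C2 → C3, C4 is preserved.
C5 → C2, C4 is preserved.
C3 → C1, C5 is preserved.

C2 → C4, C7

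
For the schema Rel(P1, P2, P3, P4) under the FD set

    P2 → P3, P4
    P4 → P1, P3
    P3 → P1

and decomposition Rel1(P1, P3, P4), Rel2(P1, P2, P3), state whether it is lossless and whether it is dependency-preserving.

lossy and not dependency-preserving

Lossless test: (P1, P3)⁺ = {P1, P3}, which is a superkey of neither fragment — lossy.
Dependency preservation: the restricted closure of {P2} across the fragments never reaches {P3, P4}, so P2 → P3, P4 cannot be enforced without a join — not preserved.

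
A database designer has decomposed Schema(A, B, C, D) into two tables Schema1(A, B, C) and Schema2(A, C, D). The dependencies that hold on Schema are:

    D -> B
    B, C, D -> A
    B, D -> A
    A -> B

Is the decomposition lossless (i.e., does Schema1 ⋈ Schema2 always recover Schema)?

Yes

Common attributes: Schema1 ∩ Schema2 = {A, C}.
Closure of {A, C}: A → B applies, adding B. So (A, C)⁺ = {A, B, C}.
This closure contains every attribute of Schema1, so Schema1 ∩ Schema2 → Schema1. The join is lossless.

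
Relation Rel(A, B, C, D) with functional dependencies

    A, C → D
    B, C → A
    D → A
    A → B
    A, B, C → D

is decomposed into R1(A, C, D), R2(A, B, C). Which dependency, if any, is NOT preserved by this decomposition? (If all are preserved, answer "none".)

A, C → D lies within R1.
B, C → A lies within R2.
D → A lies within R1.
A → B lies within R2.
A, B, C → D: restricted closure across fragments reaches D.
Every dependency is enforceable on the fragments, so the decomposition is dependency-preserving.

none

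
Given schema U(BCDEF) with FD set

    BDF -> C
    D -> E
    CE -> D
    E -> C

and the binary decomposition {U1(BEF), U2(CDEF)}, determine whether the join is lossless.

Common attributes: U1 ∩ U2 = {EF}.
Closure of {EF}: E → C applies, adding C; CE → D applies, adding D. So (EF)⁺ = {CDEF}.
This closure contains every attribute of U2, so U1 ∩ U2 → U2. The join is lossless.

Yes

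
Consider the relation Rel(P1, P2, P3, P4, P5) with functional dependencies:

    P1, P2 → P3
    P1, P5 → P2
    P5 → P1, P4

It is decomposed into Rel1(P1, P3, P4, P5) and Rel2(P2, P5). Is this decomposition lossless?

Yes

Common attributes: Rel1 ∩ Rel2 = {P5}.
Closure of {P5}: P5 → P1, P4 applies, adding P1, P4; P1, P5 → P2 applies, adding P2; P1, P2 → P3 applies, adding P3. So (P5)⁺ = {P1, P2, P3, P4, P5}.
This closure contains every attribute of Rel1, so Rel1 ∩ Rel2 → Rel1. The join is lossless.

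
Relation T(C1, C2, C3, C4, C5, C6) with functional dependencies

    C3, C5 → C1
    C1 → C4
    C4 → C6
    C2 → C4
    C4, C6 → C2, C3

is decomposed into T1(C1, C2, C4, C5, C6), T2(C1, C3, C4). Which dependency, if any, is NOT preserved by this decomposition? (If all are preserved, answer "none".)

Check C3, C5 → C1: no single fragment contains all of {C1, C3, C5}, and the restricted closure of {C3, C5} across the fragments never reaches {C1}.
C1 → C4 is preserved.
C4 → C6 is preserved.
C2 → C4 is preserved.
C4, C6 → C2, C3 is preserved.

C3, C5 → C1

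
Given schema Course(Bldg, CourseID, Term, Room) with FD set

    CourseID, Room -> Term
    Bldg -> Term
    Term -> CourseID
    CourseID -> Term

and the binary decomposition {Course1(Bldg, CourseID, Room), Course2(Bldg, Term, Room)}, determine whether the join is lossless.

Yes

Common attributes: Course1 ∩ Course2 = {Bldg, Room}.
Closure of {Bldg, Room}: Bldg → Term applies, adding Term; Term → CourseID applies, adding CourseID. So (Bldg, Room)⁺ = {Bldg, CourseID, Term, Room}.
This closure contains every attribute of Course1, so Course1 ∩ Course2 → Course1. The join is lossless.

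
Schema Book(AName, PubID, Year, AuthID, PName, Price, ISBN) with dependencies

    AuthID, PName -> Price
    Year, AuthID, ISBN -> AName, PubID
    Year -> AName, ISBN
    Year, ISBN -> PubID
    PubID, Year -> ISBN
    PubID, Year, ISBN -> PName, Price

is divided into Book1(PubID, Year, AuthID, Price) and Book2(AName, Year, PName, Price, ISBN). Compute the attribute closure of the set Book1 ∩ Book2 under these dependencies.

AName, PubID, Year, PName, Price, ISBN

Book1 ∩ Book2 = {Year, Price}.
Year → AName, ISBN applies, adding AName, ISBN
Year, ISBN → PubID applies, adding PubID
PubID, Year, ISBN → PName, Price applies, adding PName
Closure: {AName, PubID, Year, PName, Price, ISBN}.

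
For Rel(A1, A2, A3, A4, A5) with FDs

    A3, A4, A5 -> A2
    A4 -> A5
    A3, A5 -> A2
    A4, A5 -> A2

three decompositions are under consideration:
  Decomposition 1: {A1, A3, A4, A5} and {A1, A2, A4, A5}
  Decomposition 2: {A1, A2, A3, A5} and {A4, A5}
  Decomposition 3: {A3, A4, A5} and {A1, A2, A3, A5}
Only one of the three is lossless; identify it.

Decomposition 1: common = {A1, A4, A5}, closure = {A1, A2, A4, A5} → lossless.
Decomposition 2: common = {A5}, closure = {A5} → lossy.
Decomposition 3: common = {A3, A5}, closure = {A2, A3, A5} → lossy.

Decomposition 1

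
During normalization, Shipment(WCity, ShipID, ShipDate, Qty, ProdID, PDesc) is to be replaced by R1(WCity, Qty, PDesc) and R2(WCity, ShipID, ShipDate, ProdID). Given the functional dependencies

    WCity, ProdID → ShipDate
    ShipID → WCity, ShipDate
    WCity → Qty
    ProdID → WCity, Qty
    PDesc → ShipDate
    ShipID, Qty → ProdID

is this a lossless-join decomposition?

Common attributes: R1 ∩ R2 = {WCity}.
Closure of {WCity}: WCity → Qty applies, adding Qty. So (WCity)⁺ = {WCity, Qty}.
The closure contains neither all of R1 = {WCity, Qty, PDesc} nor all of R2 = {WCity, ShipID, ShipDate, ProdID}, so the common attributes are not a superkey of either fragment. The join is lossy.

No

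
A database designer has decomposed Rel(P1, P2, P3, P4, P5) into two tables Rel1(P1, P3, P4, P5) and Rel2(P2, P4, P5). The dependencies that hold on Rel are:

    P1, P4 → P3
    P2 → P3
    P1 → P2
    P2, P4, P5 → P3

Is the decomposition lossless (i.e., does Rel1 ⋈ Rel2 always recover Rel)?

No

Common attributes: Rel1 ∩ Rel2 = {P4, P5}.
No dependency enlarges {P4, P5}, so (P4, P5)⁺ = {P4, P5}.
The closure contains neither all of Rel1 = {P1, P3, P4, P5} nor all of Rel2 = {P2, P4, P5}, so the common attributes are not a superkey of either fragment. The join is lossy.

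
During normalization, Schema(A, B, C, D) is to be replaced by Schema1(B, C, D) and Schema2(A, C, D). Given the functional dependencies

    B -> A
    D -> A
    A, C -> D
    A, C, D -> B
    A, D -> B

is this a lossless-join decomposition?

Common attributes: Schema1 ∩ Schema2 = {C, D}.
Closure of {C, D}: D → A applies, adding A; A, C, D → B applies, adding B. So (C, D)⁺ = {A, B, C, D}.
This closure contains every attribute of Schema1, so Schema1 ∩ Schema2 → Schema1. The join is lossless.

Yes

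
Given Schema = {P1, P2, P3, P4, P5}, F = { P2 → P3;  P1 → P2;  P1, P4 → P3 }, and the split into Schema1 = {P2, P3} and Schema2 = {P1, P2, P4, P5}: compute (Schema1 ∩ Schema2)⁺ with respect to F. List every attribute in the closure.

P2, P3

Schema1 ∩ Schema2 = {P2}.
P2 → P3 applies, adding P3
Closure: {P2, P3}.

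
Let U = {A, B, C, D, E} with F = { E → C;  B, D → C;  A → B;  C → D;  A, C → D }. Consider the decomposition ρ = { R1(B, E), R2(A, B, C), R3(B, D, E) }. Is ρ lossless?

Chase test. Columns are A, B, C, D, E; row i has aⱼ where attribute j ∈ Ri, else bᵢⱼ.
Initial tableau (one row per fragment):
  row 1: b11 a2 b13 b14 a5
  row 2: a1 a2 a3 b24 b25
  row 3: b31 a2 b33 a4 a5
Rows 1 and 3 agree on E; apply E→C and equate their C entries.
Rows 1 and 3 agree on C; apply C→D and equate their D entries.
No row becomes fully distinguished — the join is lossy.

No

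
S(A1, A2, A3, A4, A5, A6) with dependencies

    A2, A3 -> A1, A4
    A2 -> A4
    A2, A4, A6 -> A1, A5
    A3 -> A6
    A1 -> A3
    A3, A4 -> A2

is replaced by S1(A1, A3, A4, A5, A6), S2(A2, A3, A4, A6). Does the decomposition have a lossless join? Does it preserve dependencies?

lossless and dependency-preserving

Lossless test: (A3, A4, A6)⁺ = {A1, A2, A3, A4, A5, A6}, which contains all of one fragment — lossless.
Dependency preservation: A2, A3 → A1, A4; A2, A4, A6 → A1, A5 are not contained in any single fragment, but the restricted closure of each left-hand side across the fragments still reaches the right-hand side; the remaining FDs each lie inside some fragment. All dependencies are preserved.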